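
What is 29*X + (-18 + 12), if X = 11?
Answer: 313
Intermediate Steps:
29*X + (-18 + 12) = 29*11 + (-18 + 12) = 319 - 6 = 313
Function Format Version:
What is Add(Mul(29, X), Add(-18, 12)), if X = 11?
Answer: 313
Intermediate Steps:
Add(Mul(29, X), Add(-18, 12)) = Add(Mul(29, 11), Add(-18, 12)) = Add(319, -6) = 313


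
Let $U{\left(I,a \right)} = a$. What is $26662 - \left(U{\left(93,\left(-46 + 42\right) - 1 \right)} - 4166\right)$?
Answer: $30833$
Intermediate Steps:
$26662 - \left(U{\left(93,\left(-46 + 42\right) - 1 \right)} - 4166\right) = 26662 - \left(\left(\left(-46 + 42\right) - 1\right) - 4166\right) = 26662 - \left(\left(-4 + \left(-5 + 4\right)\right) - 4166\right) = 26662 - \left(\left(-4 - 1\right) - 4166\right) = 26662 - \left(-5 - 4166\right) = 26662 - -4171 = 26662 + 4171 = 30833$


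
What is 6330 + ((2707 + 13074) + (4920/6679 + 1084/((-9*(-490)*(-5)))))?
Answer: 1628215666207/73635975 ≈ 22112.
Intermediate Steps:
6330 + ((2707 + 13074) + (4920/6679 + 1084/((-9*(-490)*(-5))))) = 6330 + (15781 + (4920*(1/6679) + 1084/((4410*(-5))))) = 6330 + (15781 + (4920/6679 + 1084/(-22050))) = 6330 + (15781 + (4920/6679 + 1084*(-1/22050))) = 6330 + (15781 + (4920/6679 - 542/11025)) = 6330 + (15781 + 50622982/73635975) = 6330 + 1162099944457/73635975 = 1628215666207/73635975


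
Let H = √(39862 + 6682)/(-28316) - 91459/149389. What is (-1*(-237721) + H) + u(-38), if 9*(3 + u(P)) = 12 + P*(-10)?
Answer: 319669826075/1344501 - √2909/7079 ≈ 2.3776e+5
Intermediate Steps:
u(P) = -5/3 - 10*P/9 (u(P) = -3 + (12 + P*(-10))/9 = -3 + (12 - 10*P)/9 = -3 + (4/3 - 10*P/9) = -5/3 - 10*P/9)
H = -91459/149389 - √2909/7079 (H = √46544*(-1/28316) - 91459*1/149389 = (4*√2909)*(-1/28316) - 91459/149389 = -√2909/7079 - 91459/149389 = -91459/149389 - √2909/7079 ≈ -0.61984)
(-1*(-237721) + H) + u(-38) = (-1*(-237721) + (-91459/149389 - √2909/7079)) + (-5/3 - 10/9*(-38)) = (237721 + (-91459/149389 - √2909/7079)) + (-5/3 + 380/9) = (35512811010/149389 - √2909/7079) + 365/9 = 319669826075/1344501 - √2909/7079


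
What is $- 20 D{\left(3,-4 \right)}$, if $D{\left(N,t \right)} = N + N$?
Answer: $-120$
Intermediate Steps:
$D{\left(N,t \right)} = 2 N$
$- 20 D{\left(3,-4 \right)} = - 20 \cdot 2 \cdot 3 = \left(-20\right) 6 = -120$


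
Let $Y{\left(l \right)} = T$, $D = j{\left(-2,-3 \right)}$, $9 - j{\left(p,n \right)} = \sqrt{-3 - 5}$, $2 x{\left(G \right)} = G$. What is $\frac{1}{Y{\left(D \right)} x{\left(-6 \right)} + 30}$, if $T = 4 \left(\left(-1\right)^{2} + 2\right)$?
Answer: $- \frac{1}{6} \approx -0.16667$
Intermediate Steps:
$x{\left(G \right)} = \frac{G}{2}$
$j{\left(p,n \right)} = 9 - 2 i \sqrt{2}$ ($j{\left(p,n \right)} = 9 - \sqrt{-3 - 5} = 9 - \sqrt{-8} = 9 - 2 i \sqrt{2}$)
$D = 9 - 2 i \sqrt{2} \approx 9.0 - 2.8284 i$
$T = 12$ ($T = 4 \left(1 + 2\right) = 4 \cdot 3 = 12$)
$Y{\left(l \right)} = 12$
$\frac{1}{Y{\left(D \right)} x{\left(-6 \right)} + 30} = \frac{1}{12 \cdot \frac{1}{2} \left(-6\right) + 30} = \frac{1}{12 \left(-3\right) + 30} = \frac{1}{-36 + 30} = \frac{1}{-6} = - \frac{1}{6}$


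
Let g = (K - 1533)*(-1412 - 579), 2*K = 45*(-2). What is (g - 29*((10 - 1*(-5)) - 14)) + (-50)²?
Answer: 3144269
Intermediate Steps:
K = -45 (K = (45*(-2))/2 = (½)*(-90) = -45)
g = 3141798 (g = (-45 - 1533)*(-1412 - 579) = -1578*(-1991) = 3141798)
(g - 29*((10 - 1*(-5)) - 14)) + (-50)² = (3141798 - 29*((10 - 1*(-5)) - 14)) + (-50)² = (3141798 - 29*((10 + 5) - 14)) + 2500 = (3141798 - 29*(15 - 14)) + 2500 = (3141798 - 29*1) + 2500 = (3141798 - 29) + 2500 = 3141769 + 2500 = 3144269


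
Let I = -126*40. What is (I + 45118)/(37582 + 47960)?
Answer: 20039/42771 ≈ 0.46852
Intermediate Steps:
I = -5040
(I + 45118)/(37582 + 47960) = (-5040 + 45118)/(37582 + 47960) = 40078/85542 = 40078*(1/85542) = 20039/42771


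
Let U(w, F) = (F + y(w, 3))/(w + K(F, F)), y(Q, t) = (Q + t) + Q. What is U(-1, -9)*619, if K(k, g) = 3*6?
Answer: -4952/17 ≈ -291.29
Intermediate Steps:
y(Q, t) = t + 2*Q
K(k, g) = 18
U(w, F) = (3 + F + 2*w)/(18 + w) (U(w, F) = (F + (3 + 2*w))/(w + 18) = (3 + F + 2*w)/(18 + w))
U(-1, -9)*619 = ((3 - 9 + 2*(-1))/(18 - 1))*619 = ((3 - 9 - 2)/17)*619 = ((1/17)*(-8))*619 = -8/17*619 = -4952/17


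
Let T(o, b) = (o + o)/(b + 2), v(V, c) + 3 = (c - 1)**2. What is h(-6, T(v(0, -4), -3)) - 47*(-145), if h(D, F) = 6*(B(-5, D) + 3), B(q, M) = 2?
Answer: 6845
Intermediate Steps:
v(V, c) = -3 + (-1 + c)**2 (v(V, c) = -3 + (c - 1)**2 = -3 + (-1 + c)**2)
T(o, b) = 2*o/(2 + b) (T(o, b) = (2*o)/(2 + b) = 2*o/(2 + b))
h(D, F) = 30 (h(D, F) = 6*(2 + 3) = 6*5 = 30)
h(-6, T(v(0, -4), -3)) - 47*(-145) = 30 - 47*(-145) = 30 + 6815 = 6845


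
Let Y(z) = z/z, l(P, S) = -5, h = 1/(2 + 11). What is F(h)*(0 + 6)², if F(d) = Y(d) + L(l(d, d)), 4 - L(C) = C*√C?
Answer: 180 + 180*I*√5 ≈ 180.0 + 402.49*I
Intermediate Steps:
h = 1/13 ≈ 0.076923
L(C) = 4 - C^(3/2) (L(C) = 4 - C*√C = 4 - C^(3/2))
Y(z) = 1
F(d) = 5 + 5*I*√5 (F(d) = 1 + (4 - (-5)^(3/2)) = 1 + (4 - (-5)*I*√5) = 1 + (4 + 5*I*√5) = 5 + 5*I*√5)
F(h)*(0 + 6)² = (5 + 5*I*√5)*(0 + 6)² = (5 + 5*I*√5)*6² = (5 + 5*I*√5)*36 = 180 + 180*I*√5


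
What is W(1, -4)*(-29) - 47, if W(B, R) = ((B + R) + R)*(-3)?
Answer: -656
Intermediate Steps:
W(B, R) = -6*R - 3*B (W(B, R) = (B + 2*R)*(-3) = -6*R - 3*B)
W(1, -4)*(-29) - 47 = (-6*(-4) - 3*1)*(-29) - 47 = (24 - 3)*(-29) - 47 = 21*(-29) - 47 = -609 - 47 = -656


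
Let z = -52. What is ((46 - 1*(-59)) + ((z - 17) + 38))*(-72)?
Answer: -5328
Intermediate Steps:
((46 - 1*(-59)) + ((z - 17) + 38))*(-72) = ((46 - 1*(-59)) + ((-52 - 17) + 38))*(-72) = ((46 + 59) + (-69 + 38))*(-72) = (105 - 31)*(-72) = 74*(-72) = -5328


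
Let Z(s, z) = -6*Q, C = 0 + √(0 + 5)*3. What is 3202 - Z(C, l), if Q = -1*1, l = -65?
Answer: 3196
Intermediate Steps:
C = 3*√5 (C = 0 + √5*3 = 0 + 3*√5 = 3*√5 ≈ 6.7082)
Q = -1
Z(s, z) = 6 (Z(s, z) = -6*(-1) = 6)
3202 - Z(C, l) = 3202 - 1*6 = 3202 - 6 = 3196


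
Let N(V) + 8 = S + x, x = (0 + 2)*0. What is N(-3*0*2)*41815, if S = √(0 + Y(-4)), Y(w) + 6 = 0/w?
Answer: -334520 + 41815*I*√6 ≈ -3.3452e+5 + 1.0243e+5*I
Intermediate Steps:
x = 0 (x = 2*0 = 0)
Y(w) = -6 (Y(w) = -6 + 0/w = -6 + 0 = -6)
S = I*√6 (S = √(0 - 6) = √(-6) = I*√6 ≈ 2.4495*I)
N(V) = -8 + I*√6 (N(V) = -8 + (I*√6 + 0) = -8 + I*√6)
N(-3*0*2)*41815 = (-8 + I*√6)*41815 = -334520 + 41815*I*√6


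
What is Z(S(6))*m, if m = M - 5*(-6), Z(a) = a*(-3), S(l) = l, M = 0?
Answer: -540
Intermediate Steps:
Z(a) = -3*a
m = 30 (m = 0 - 5*(-6) = 0 + 30 = 30)
Z(S(6))*m = -3*6*30 = -18*30 = -540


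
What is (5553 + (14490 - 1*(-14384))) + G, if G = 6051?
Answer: 40478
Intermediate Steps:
(5553 + (14490 - 1*(-14384))) + G = (5553 + (14490 - 1*(-14384))) + 6051 = (5553 + (14490 + 14384)) + 6051 = (5553 + 28874) + 6051 = 34427 + 6051 = 40478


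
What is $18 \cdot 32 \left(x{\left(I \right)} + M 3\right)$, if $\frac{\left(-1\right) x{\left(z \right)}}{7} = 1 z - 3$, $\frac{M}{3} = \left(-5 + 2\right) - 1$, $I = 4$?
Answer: $-24768$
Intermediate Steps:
$M = -12$ ($M = 3 \left(\left(-5 + 2\right) - 1\right) = 3 \left(-3 - 1\right) = 3 \left(-4\right) = -12$)
$x{\left(z \right)} = 21 - 7 z$ ($x{\left(z \right)} = - 7 \left(1 z - 3\right) = - 7 \left(z - 3\right) = - 7 \left(-3 + z\right) = 21 - 7 z$)
$18 \cdot 32 \left(x{\left(I \right)} + M 3\right) = 18 \cdot 32 \left(\left(21 - 28\right) - 36\right) = 576 \left(\left(21 - 28\right) - 36\right) = 576 \left(-7 - 36\right) = 576 \left(-43\right) = -24768$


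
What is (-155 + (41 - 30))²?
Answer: 20736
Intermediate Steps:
(-155 + (41 - 30))² = (-155 + 11)² = (-144)² = 20736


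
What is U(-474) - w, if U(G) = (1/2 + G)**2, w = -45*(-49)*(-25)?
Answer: 1117309/4 ≈ 2.7933e+5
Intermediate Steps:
w = -55125 (w = 2205*(-25) = -55125)
U(G) = (1/2 + G)**2
U(-474) - w = (1 + 2*(-474))**2/4 - 1*(-55125) = (1 - 948)**2/4 + 55125 = (1/4)*(-947)**2 + 55125 = (1/4)*896809 + 55125 = 896809/4 + 55125 = 1117309/4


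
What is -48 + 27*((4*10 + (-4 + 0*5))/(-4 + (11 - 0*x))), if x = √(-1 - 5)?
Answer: 636/7 ≈ 90.857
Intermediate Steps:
x = I*√6 (x = √(-6) = I*√6 ≈ 2.4495*I)
-48 + 27*((4*10 + (-4 + 0*5))/(-4 + (11 - 0*x))) = -48 + 27*((4*10 + (-4 + 0*5))/(-4 + (11 - 0*I*√6))) = -48 + 27*((40 + (-4 + 0))/(-4 + (11 - 1*0))) = -48 + 27*((40 - 4)/(-4 + (11 + 0))) = -48 + 27*(36/(-4 + 11)) = -48 + 27*(36/7) = -48 + 972/7 = 636/7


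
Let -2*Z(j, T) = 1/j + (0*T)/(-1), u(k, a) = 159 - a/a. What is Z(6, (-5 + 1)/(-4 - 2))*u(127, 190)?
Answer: -79/6 ≈ -13.167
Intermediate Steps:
u(k, a) = 158 (u(k, a) = 159 - 1*1 = 159 - 1 = 158)
Z(j, T) = -1/(2*j) (Z(j, T) = -(1/j + (0*T)/(-1))/2 = -(1/j + 0*(-1))/2 = -(1/j + 0)/2 = -1/(2*j))
Z(6, (-5 + 1)/(-4 - 2))*u(127, 190) = -½/6*158 = -½*⅙*158 = -1/12*158 = -79/6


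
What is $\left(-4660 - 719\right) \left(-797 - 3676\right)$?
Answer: $24060267$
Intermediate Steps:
$\left(-4660 - 719\right) \left(-797 - 3676\right) = \left(-5379\right) \left(-4473\right) = 24060267$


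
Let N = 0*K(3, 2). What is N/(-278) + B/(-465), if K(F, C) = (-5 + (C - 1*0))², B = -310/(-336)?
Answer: -1/504 ≈ -0.0019841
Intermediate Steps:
B = 155/168 (B = -310*(-1/336) = 155/168 ≈ 0.92262)
K(F, C) = (-5 + C)² (K(F, C) = (-5 + (C + 0))² = (-5 + C)²)
N = 0 (N = 0*(-5 + 2)² = 0*(-3)² = 0*9 = 0)
N/(-278) + B/(-465) = 0/(-278) + (155/168)/(-465) = 0*(-1/278) + (155/168)*(-1/465) = 0 - 1/504 = -1/504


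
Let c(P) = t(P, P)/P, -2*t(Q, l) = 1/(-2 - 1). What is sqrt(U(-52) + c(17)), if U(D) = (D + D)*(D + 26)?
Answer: sqrt(28132518)/102 ≈ 52.000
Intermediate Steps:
t(Q, l) = 1/6 (t(Q, l) = -1/(2*(-2 - 1)) = -1/2/(-3) = -1/2*(-1/3) = 1/6)
c(P) = 1/(6*P)
U(D) = 2*D*(26 + D) (U(D) = (2*D)*(26 + D) = 2*D*(26 + D))
sqrt(U(-52) + c(17)) = sqrt(2*(-52)*(26 - 52) + (1/6)/17) = sqrt(2*(-52)*(-26) + (1/6)*(1/17)) = sqrt(2704 + 1/102) = sqrt(275809/102) = sqrt(28132518)/102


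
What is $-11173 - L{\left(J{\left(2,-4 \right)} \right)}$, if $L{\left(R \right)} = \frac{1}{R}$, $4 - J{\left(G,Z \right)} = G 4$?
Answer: $- \frac{44691}{4} \approx -11173.0$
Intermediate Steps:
$J{\left(G,Z \right)} = 4 - 4 G$ ($J{\left(G,Z \right)} = 4 - G 4 = 4 - 4 G$)
$-11173 - L{\left(J{\left(2,-4 \right)} \right)} = -11173 - \frac{1}{4 - 8} = -11173 - \frac{1}{-4} = -11173 - - \frac{1}{4} = -11173 + \frac{1}{4} = - \frac{44691}{4}$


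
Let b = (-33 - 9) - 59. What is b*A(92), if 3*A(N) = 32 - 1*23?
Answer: -303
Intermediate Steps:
A(N) = 3 (A(N) = (32 - 1*23)/3 = (32 - 23)/3 = (⅓)*9 = 3)
b = -101 (b = -42 - 59 = -101)
b*A(92) = -101*3 = -303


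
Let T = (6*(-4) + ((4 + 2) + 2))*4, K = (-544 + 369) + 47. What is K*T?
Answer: 8192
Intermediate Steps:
K = -128 (K = -175 + 47 = -128)
T = -64 (T = (-24 + (6 + 2))*4 = (-24 + 8)*4 = -16*4 = -64)
K*T = -128*(-64) = 8192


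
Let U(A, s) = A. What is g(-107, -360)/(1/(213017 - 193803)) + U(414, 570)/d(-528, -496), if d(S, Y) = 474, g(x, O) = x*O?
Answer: 58469739189/79 ≈ 7.4012e+8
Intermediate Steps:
g(x, O) = O*x
g(-107, -360)/(1/(213017 - 193803)) + U(414, 570)/d(-528, -496) = (-360*(-107))/(1/(213017 - 193803)) + 414/474 = 38520/(1/19214) + 414*(1/474) = 38520/(1/19214) + 69/79 = 38520*19214 + 69/79 = 740123280 + 69/79 = 58469739189/79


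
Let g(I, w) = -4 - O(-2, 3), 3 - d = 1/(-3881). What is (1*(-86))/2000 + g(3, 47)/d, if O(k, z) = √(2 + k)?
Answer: -4006173/2911000 ≈ -1.3762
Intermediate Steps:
d = 11644/3881 (d = 3 - 1/(-3881) = 3 - 1*(-1/3881) = 3 + 1/3881 = 11644/3881 ≈ 3.0003)
g(I, w) = -4 (g(I, w) = -4 - √(2 - 2) = -4 - √0 = -4 - 1*0 = -4 + 0 = -4)
(1*(-86))/2000 + g(3, 47)/d = (1*(-86))/2000 - 4/11644/3881 = -86*1/2000 - 4*3881/11644 = -43/1000 - 3881/2911 = -4006173/2911000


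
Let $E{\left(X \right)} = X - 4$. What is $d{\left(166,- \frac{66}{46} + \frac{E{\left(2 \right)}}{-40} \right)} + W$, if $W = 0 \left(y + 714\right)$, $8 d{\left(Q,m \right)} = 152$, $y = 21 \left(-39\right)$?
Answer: $19$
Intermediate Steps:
$E{\left(X \right)} = -4 + X$ ($E{\left(X \right)} = X - 4 = -4 + X$)
$y = -819$
$d{\left(Q,m \right)} = 19$ ($d{\left(Q,m \right)} = \frac{1}{8} \cdot 152 = 19$)
$W = 0$ ($W = 0 \left(-819 + 714\right) = 0 \left(-105\right) = 0$)
$d{\left(166,- \frac{66}{46} + \frac{E{\left(2 \right)}}{-40} \right)} + W = 19 + 0 = 19$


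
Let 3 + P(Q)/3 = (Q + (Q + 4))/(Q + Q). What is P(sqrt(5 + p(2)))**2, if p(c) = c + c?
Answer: 16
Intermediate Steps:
p(c) = 2*c
P(Q) = -9 + 3*(4 + 2*Q)/(2*Q) (P(Q) = -9 + 3*((Q + (Q + 4))/(Q + Q)) = -9 + 3*((Q + (4 + Q))/((2*Q))) = -9 + 3*((4 + 2*Q)*(1/(2*Q))) = -9 + 3*((4 + 2*Q)/(2*Q)) = -9 + 3*(4 + 2*Q)/(2*Q))
P(sqrt(5 + p(2)))**2 = (-6 + 6/(sqrt(5 + 2*2)))**2 = (-6 + 6/(sqrt(5 + 4)))**2 = (-6 + 6/(sqrt(9)))**2 = (-6 + 6/3)**2 = (-6 + 6*(1/3))**2 = (-6 + 2)**2 = (-4)**2 = 16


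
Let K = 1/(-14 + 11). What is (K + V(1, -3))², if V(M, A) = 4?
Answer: 121/9 ≈ 13.444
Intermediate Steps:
K = -⅓ (K = 1/(-3) = -⅓ ≈ -0.33333)
(K + V(1, -3))² = (-⅓ + 4)² = (11/3)² = 121/9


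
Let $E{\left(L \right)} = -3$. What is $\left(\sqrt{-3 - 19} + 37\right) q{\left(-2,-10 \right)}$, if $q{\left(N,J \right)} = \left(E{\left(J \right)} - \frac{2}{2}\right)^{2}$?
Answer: $592 + 16 i \sqrt{22} \approx 592.0 + 75.047 i$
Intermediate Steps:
$q{\left(N,J \right)} = 16$ ($q{\left(N,J \right)} = \left(-3 - \frac{2}{2}\right)^{2} = \left(-3 - 1\right)^{2} = \left(-4\right)^{2} = 16$)
$\left(\sqrt{-3 - 19} + 37\right) q{\left(-2,-10 \right)} = \left(\sqrt{-3 - 19} + 37\right) 16 = \left(\sqrt{-22} + 37\right) 16 = \left(i \sqrt{22} + 37\right) 16 = \left(37 + i \sqrt{22}\right) 16 = 592 + 16 i \sqrt{22}$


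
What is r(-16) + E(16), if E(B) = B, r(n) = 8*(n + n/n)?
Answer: -104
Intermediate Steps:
r(n) = 8 + 8*n (r(n) = 8*(n + 1) = 8*(1 + n) = 8 + 8*n)
r(-16) + E(16) = (8 + 8*(-16)) + 16 = (8 - 128) + 16 = -120 + 16 = -104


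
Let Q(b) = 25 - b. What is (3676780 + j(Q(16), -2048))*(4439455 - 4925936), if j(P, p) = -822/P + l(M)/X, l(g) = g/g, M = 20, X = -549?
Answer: -981962908921037/549 ≈ -1.7886e+12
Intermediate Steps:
l(g) = 1
j(P, p) = -1/549 - 822/P (j(P, p) = -822/P + 1/(-549) = -822/P + 1*(-1/549) = -822/P - 1/549 = -1/549 - 822/P)
(3676780 + j(Q(16), -2048))*(4439455 - 4925936) = (3676780 + (-451278 - (25 - 1*16))/(549*(25 - 1*16)))*(4439455 - 4925936) = (3676780 + (-451278 - (25 - 16))/(549*(25 - 16)))*(-486481) = (3676780 + (1/549)*(-451278 - 1*9)/9)*(-486481) = (3676780 + (1/549)*(1/9)*(-451278 - 9))*(-486481) = (3676780 + (1/549)*(1/9)*(-451287))*(-486481) = (3676780 - 50143/549)*(-486481) = (2018502077/549)*(-486481) = -981962908921037/549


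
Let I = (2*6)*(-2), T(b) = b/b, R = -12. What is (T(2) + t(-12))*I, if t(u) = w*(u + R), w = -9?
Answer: -5208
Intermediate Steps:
T(b) = 1
I = -24 (I = 12*(-2) = -24)
t(u) = 108 - 9*u (t(u) = -9*(u - 12) = -9*(-12 + u) = 108 - 9*u)
(T(2) + t(-12))*I = (1 + (108 - 9*(-12)))*(-24) = (1 + (108 + 108))*(-24) = (1 + 216)*(-24) = 217*(-24) = -5208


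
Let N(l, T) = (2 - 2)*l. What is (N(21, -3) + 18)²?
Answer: 324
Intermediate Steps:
N(l, T) = 0 (N(l, T) = 0*l = 0)
(N(21, -3) + 18)² = (0 + 18)² = 18² = 324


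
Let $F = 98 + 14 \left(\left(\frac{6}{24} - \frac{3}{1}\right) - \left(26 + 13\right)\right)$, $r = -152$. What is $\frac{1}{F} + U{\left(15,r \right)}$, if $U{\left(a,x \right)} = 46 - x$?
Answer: $\frac{192652}{973} \approx 198.0$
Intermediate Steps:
$F = - \frac{973}{2}$ ($F = 98 + 14 \left(\left(6 \cdot \frac{1}{24} - 3\right) - 39\right) = 98 + 14 \left(\left(\frac{1}{4} - 3\right) - 39\right) = 98 + 14 \left(- \frac{11}{4} - 39\right) = 98 + 14 \left(- \frac{167}{4}\right) = 98 - \frac{1169}{2} = - \frac{973}{2} \approx -486.5$)
$\frac{1}{F} + U{\left(15,r \right)} = \frac{1}{- \frac{973}{2}} + \left(46 - -152\right) = - \frac{2}{973} + \left(46 + 152\right) = - \frac{2}{973} + 198 = \frac{192652}{973}$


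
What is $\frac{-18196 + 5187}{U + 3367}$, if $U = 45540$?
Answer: $- \frac{13009}{48907} \approx -0.26599$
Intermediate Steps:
$\frac{-18196 + 5187}{U + 3367} = \frac{-18196 + 5187}{45540 + 3367} = - \frac{13009}{48907}$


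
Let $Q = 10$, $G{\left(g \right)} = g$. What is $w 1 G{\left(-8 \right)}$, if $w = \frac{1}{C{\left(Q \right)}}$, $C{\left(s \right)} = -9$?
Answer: $\frac{8}{9} \approx 0.88889$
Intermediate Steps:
$w = - \frac{1}{9}$ ($w = \frac{1}{-9} = - \frac{1}{9} \approx -0.11111$)
$w 1 G{\left(-8 \right)} = \left(- \frac{1}{9}\right) 1 \left(-8\right) = \left(- \frac{1}{9}\right) \left(-8\right) = \frac{8}{9}$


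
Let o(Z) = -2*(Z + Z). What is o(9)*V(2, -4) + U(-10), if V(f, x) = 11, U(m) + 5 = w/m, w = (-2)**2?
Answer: -2007/5 ≈ -401.40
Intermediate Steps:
w = 4
o(Z) = -4*Z
U(m) = -5 + 4/m
o(9)*V(2, -4) + U(-10) = -4*9*11 + (-5 + 4/(-10)) = -36*11 + (-5 + 4*(-1/10)) = -396 + (-5 - 2/5) = -396 - 27/5 = -2007/5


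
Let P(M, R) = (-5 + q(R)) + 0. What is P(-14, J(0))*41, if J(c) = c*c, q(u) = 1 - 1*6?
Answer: -410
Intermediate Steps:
q(u) = -5 (q(u) = 1 - 6 = -5)
J(c) = c²
P(M, R) = -10 (P(M, R) = (-5 - 5) + 0 = -10 + 0 = -10)
P(-14, J(0))*41 = -10*41 = -410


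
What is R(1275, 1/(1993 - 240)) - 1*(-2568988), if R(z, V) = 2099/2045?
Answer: 5253582559/2045 ≈ 2.5690e+6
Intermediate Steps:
R(z, V) = 2099/2045 (R(z, V) = 2099*(1/2045) = 2099/2045)
R(1275, 1/(1993 - 240)) - 1*(-2568988) = 2099/2045 - 1*(-2568988) = 2099/2045 + 2568988 = 5253582559/2045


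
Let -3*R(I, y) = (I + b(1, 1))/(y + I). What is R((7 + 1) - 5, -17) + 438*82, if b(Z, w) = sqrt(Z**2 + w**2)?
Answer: 502825/14 + sqrt(2)/42 ≈ 35916.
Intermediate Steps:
R(I, y) = -(I + sqrt(2))/(3*(I + y)) (R(I, y) = -(I + sqrt(1**2 + 1**2))/(3*(y + I)) = -(I + sqrt(1 + 1))/(3*(I + y)) = -(I + sqrt(2))/(3*(I + y)))
R((7 + 1) - 5, -17) + 438*82 = (-((7 + 1) - 5) - sqrt(2))/(3*(((7 + 1) - 5) - 17)) + 438*82 = (-(8 - 5) - sqrt(2))/(3*((8 - 5) - 17)) + 35916 = (-1*3 - sqrt(2))/(3*(3 - 17)) + 35916 = (1/3)*(-3 - sqrt(2))/(-14) + 35916 = (1/3)*(-1/14)*(-3 - sqrt(2)) + 35916 = (1/14 + sqrt(2)/42) + 35916 = 502825/14 + sqrt(2)/42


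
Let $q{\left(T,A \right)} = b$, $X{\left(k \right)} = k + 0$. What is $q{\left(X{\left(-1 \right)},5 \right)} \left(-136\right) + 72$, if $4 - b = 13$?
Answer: $1296$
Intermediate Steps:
$X{\left(k \right)} = k$
$b = -9$ ($b = 4 - 13 = -9$)
$q{\left(T,A \right)} = -9$
$q{\left(X{\left(-1 \right)},5 \right)} \left(-136\right) + 72 = \left(-9\right) \left(-136\right) + 72 = 1224 + 72 = 1296$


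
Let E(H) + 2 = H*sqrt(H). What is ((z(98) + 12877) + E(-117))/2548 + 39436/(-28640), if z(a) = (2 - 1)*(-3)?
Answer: 16760697/4560920 - 27*I*sqrt(13)/196 ≈ 3.6749 - 0.49668*I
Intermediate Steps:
E(H) = -2 + H**(3/2) (E(H) = -2 + H*sqrt(H) = -2 + H**(3/2))
z(a) = -3 (z(a) = 1*(-3) = -3)
((z(98) + 12877) + E(-117))/2548 + 39436/(-28640) = ((-3 + 12877) + (-2 + (-117)**(3/2)))/2548 + 39436/(-28640) = (12874 + (-2 - 351*I*sqrt(13)))*(1/2548) + 39436*(-1/28640) = (12872 - 351*I*sqrt(13))*(1/2548) - 9859/7160 = (3218/637 - 27*I*sqrt(13)/196) - 9859/7160 = 16760697/4560920 - 27*I*sqrt(13)/196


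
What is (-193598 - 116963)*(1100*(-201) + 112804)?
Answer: 33632514056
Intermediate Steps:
(-193598 - 116963)*(1100*(-201) + 112804) = -310561*(-221100 + 112804) = -310561*(-108296) = 33632514056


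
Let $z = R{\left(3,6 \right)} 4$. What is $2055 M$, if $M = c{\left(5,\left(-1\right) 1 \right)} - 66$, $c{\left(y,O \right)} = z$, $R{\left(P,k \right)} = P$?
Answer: $-110970$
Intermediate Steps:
$z = 12$ ($z = 3 \cdot 4 = 12$)
$c{\left(y,O \right)} = 12$
$M = -54$ ($M = 12 - 66 = -54$)
$2055 M = 2055 \left(-54\right) = -110970$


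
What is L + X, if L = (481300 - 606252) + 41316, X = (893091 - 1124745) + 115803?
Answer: -199487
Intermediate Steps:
X = -115851 (X = -231654 + 115803 = -115851)
L = -83636 (L = -124952 + 41316 = -83636)
L + X = -83636 - 115851 = -199487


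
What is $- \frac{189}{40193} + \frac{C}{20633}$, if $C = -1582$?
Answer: $- \frac{67484963}{829302169} \approx -0.081376$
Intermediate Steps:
$- \frac{189}{40193} + \frac{C}{20633} = - \frac{189}{40193} - \frac{1582}{20633} = - \frac{67484963}{829302169}$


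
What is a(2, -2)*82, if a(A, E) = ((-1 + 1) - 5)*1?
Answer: -410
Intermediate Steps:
a(A, E) = -5 (a(A, E) = (0 - 5)*1 = -5*1 = -5)
a(2, -2)*82 = -5*82 = -410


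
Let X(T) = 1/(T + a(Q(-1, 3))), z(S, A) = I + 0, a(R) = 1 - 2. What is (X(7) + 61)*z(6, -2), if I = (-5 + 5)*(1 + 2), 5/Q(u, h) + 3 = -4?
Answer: 0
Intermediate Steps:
Q(u, h) = -5/7 (Q(u, h) = 5/(-3 - 4) = 5/(-7) = 5*(-⅐) = -5/7)
a(R) = -1
I = 0 (I = 0*3 = 0)
z(S, A) = 0 (z(S, A) = 0 + 0 = 0)
X(T) = 1/(-1 + T) (X(T) = 1/(T - 1) = 1/(-1 + T))
(X(7) + 61)*z(6, -2) = (1/(-1 + 7) + 61)*0 = (1/6 + 61)*0 = (⅙ + 61)*0 = (367/6)*0 = 0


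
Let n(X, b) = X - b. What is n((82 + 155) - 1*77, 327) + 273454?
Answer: 273287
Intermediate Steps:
n((82 + 155) - 1*77, 327) + 273454 = (((82 + 155) - 1*77) - 1*327) + 273454 = ((237 - 77) - 327) + 273454 = (160 - 327) + 273454 = -167 + 273454 = 273287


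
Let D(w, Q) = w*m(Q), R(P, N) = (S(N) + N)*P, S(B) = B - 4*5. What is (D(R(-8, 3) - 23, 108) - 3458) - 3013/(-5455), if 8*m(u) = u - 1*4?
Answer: -12548942/5455 ≈ -2300.4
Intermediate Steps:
S(B) = -20 + B (S(B) = B - 20 = -20 + B)
m(u) = -½ + u/8 (m(u) = (u - 1*4)/8 = (u - 4)/8 = (-4 + u)/8 = -½ + u/8)
R(P, N) = P*(-20 + 2*N) (R(P, N) = ((-20 + N) + N)*P = (-20 + 2*N)*P = P*(-20 + 2*N))
D(w, Q) = w*(-½ + Q/8)
(D(R(-8, 3) - 23, 108) - 3458) - 3013/(-5455) = ((2*(-8)*(-10 + 3) - 23)*(-4 + 108)/8 - 3458) - 3013/(-5455) = ((⅛)*(2*(-8)*(-7) - 23)*104 - 3458) - 3013*(-1/5455) = ((⅛)*(112 - 23)*104 - 3458) + 3013/5455 = ((⅛)*89*104 - 3458) + 3013/5455 = (1157 - 3458) + 3013/5455 = -2301 + 3013/5455 = -12548942/5455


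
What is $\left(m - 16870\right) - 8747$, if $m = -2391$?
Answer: $-28008$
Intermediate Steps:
$\left(m - 16870\right) - 8747 = \left(-2391 - 16870\right) - 8747 = -19261 - 8747 = -28008$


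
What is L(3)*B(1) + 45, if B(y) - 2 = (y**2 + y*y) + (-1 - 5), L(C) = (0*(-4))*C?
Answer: 45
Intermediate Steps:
L(C) = 0 (L(C) = 0*C = 0)
B(y) = -4 + 2*y**2 (B(y) = 2 + ((y**2 + y*y) + (-1 - 5)) = 2 + ((y**2 + y**2) - 6) = 2 + (2*y**2 - 6) = 2 + (-6 + 2*y**2) = -4 + 2*y**2)
L(3)*B(1) + 45 = 0*(-4 + 2*1**2) + 45 = 0*(-4 + 2*1) + 45 = 0*(-4 + 2) + 45 = 0*(-2) + 45 = 0 + 45 = 45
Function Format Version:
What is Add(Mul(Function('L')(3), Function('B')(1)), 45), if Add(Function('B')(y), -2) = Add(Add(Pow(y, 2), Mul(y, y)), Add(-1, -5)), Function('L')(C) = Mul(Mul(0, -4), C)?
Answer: 45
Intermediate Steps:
Function('L')(C) = 0 (Function('L')(C) = Mul(0, C) = 0)
Function('B')(y) = Add(-4, Mul(2, Pow(y, 2))) (Function('B')(y) = Add(2, Add(Add(Pow(y, 2), Mul(y, y)), Add(-1, -5))) = Add(2, Add(Add(Pow(y, 2), Pow(y, 2)), -6)) = Add(2, Add(Mul(2, Pow(y, 2)), -6)) = Add(2, Add(-6, Mul(2, Pow(y, 2)))) = Add(-4, Mul(2, Pow(y, 2))))
Add(Mul(Function('L')(3), Function('B')(1)), 45) = Add(Mul(0, Add(-4, Mul(2, Pow(1, 2)))), 45) = Add(Mul(0, Add(-4, Mul(2, 1))), 45) = Add(Mul(0, Add(-4, 2)), 45) = Add(Mul(0, -2), 45) = Add(0, 45) = 45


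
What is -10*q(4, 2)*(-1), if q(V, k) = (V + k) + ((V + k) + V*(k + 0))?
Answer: 200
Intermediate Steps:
q(V, k) = 2*V + 2*k + V*k (q(V, k) = (V + k) + ((V + k) + V*k) = (V + k) + (V + k + V*k) = 2*V + 2*k + V*k)
-10*q(4, 2)*(-1) = -10*(2*4 + 2*2 + 4*2)*(-1) = -10*(8 + 4 + 8)*(-1) = -10*20*(-1) = -200*(-1) = 200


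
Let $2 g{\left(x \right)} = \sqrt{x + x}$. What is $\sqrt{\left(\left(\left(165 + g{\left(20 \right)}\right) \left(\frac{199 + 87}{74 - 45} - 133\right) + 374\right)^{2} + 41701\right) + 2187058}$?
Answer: $\frac{\sqrt{336512606890 + 4130711398 \sqrt{10}}}{29} \approx 20388.0$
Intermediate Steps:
$g{\left(x \right)} = \frac{\sqrt{2} \sqrt{x}}{2}$ ($g{\left(x \right)} = \frac{\sqrt{x + x}}{2} = \frac{\sqrt{2 x}}{2} = \frac{\sqrt{2} \sqrt{x}}{2}$)
$\sqrt{\left(\left(\left(165 + g{\left(20 \right)}\right) \left(\frac{199 + 87}{74 - 45} - 133\right) + 374\right)^{2} + 41701\right) + 2187058} = \sqrt{\left(\left(\left(165 + \frac{\sqrt{2} \sqrt{20}}{2}\right) \left(\frac{199 + 87}{74 - 45} - 133\right) + 374\right)^{2} + 41701\right) + 2187058} = \sqrt{\left(\left(\left(165 + \frac{\sqrt{2} \cdot 2 \sqrt{5}}{2}\right) \left(\frac{286}{29} - 133\right) + 374\right)^{2} + 41701\right) + 2187058} = \sqrt{\left(\left(\left(165 + \sqrt{10}\right) \left(286 \cdot \frac{1}{29} - 133\right) + 374\right)^{2} + 41701\right) + 2187058} = \sqrt{\left(\left(\left(165 + \sqrt{10}\right) \left(\frac{286}{29} - 133\right) + 374\right)^{2} + 41701\right) + 2187058} = \sqrt{\left(\left(\left(165 + \sqrt{10}\right) \left(- \frac{3571}{29}\right) + 374\right)^{2} + 41701\right) + 2187058} = \sqrt{\left(\left(\left(- \frac{589215}{29} - \frac{3571 \sqrt{10}}{29}\right) + 374\right)^{2} + 41701\right) + 2187058} = \sqrt{\left(\left(- \frac{578369}{29} - \frac{3571 \sqrt{10}}{29}\right)^{2} + 41701\right) + 2187058} = \sqrt{\left(41701 + \left(- \frac{578369}{29} - \frac{3571 \sqrt{10}}{29}\right)^{2}\right) + 2187058} = \sqrt{2228759 + \left(- \frac{578369}{29} - \frac{3571 \sqrt{10}}{29}\right)^{2}}$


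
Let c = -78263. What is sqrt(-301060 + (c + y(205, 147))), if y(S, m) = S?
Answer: I*sqrt(379118) ≈ 615.73*I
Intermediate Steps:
sqrt(-301060 + (c + y(205, 147))) = sqrt(-301060 + (-78263 + 205)) = sqrt(-301060 - 78058) = sqrt(-379118) = I*sqrt(379118)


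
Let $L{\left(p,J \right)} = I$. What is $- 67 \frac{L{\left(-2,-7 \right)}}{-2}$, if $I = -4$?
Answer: $-134$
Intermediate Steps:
$L{\left(p,J \right)} = -4$
$- 67 \frac{L{\left(-2,-7 \right)}}{-2} = - 67 \frac{1}{-2} \left(-4\right) = - 67 \left(\left(- \frac{1}{2}\right) \left(-4\right)\right) = \left(-67\right) 2 = -134$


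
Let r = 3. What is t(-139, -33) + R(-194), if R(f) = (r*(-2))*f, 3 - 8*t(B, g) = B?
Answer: 4727/4 ≈ 1181.8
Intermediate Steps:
t(B, g) = 3/8 - B/8
R(f) = -6*f (R(f) = (3*(-2))*f = -6*f)
t(-139, -33) + R(-194) = (3/8 - 1/8*(-139)) - 6*(-194) = (3/8 + 139/8) + 1164 = 71/4 + 1164 = 4727/4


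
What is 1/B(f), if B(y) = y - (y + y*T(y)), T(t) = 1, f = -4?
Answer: 1/4 ≈ 0.25000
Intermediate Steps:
B(y) = -y (B(y) = y - (y + y*1) = y - (y + y) = y - 2*y = -y)
1/B(f) = 1/(-1*(-4)) = 1/4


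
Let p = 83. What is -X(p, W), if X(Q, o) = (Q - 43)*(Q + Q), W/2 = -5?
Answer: -6640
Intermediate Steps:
W = -10 (W = 2*(-5) = -10)
X(Q, o) = 2*Q*(-43 + Q) (X(Q, o) = (-43 + Q)*(2*Q) = 2*Q*(-43 + Q))
-X(p, W) = -2*83*(-43 + 83) = -2*83*40 = -1*6640 = -6640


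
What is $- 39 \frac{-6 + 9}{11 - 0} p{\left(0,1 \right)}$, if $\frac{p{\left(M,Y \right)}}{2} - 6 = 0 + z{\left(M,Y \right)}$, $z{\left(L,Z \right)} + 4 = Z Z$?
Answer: $- \frac{702}{11} \approx -63.818$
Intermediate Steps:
$z{\left(L,Z \right)} = -4 + Z^{2}$ ($z{\left(L,Z \right)} = -4 + Z Z = -4 + Z^{2}$)
$p{\left(M,Y \right)} = 4 + 2 Y^{2}$ ($p{\left(M,Y \right)} = 12 + 2 \left(0 + \left(-4 + Y^{2}\right)\right) = 12 + 2 \left(-4 + Y^{2}\right) = 12 + \left(-8 + 2 Y^{2}\right) = 4 + 2 Y^{2}$)
$- 39 \frac{-6 + 9}{11 - 0} p{\left(0,1 \right)} = - 39 \frac{-6 + 9}{11 - 0} \left(4 + 2 \cdot 1^{2}\right) = - 39 \frac{3}{11 + 0} \left(4 + 2 \cdot 1\right) = - 39 \cdot \frac{3}{11} \left(4 + 2\right) = - 39 \cdot 3 \cdot \frac{1}{11} \cdot 6 = \left(-39\right) \frac{3}{11} \cdot 6 = \left(- \frac{117}{11}\right) 6 = - \frac{702}{11}$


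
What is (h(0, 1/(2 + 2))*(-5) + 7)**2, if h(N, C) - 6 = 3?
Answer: 1444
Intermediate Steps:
h(N, C) = 9 (h(N, C) = 6 + 3 = 9)
(h(0, 1/(2 + 2))*(-5) + 7)**2 = (9*(-5) + 7)**2 = (-45 + 7)**2 = (-38)**2 = 1444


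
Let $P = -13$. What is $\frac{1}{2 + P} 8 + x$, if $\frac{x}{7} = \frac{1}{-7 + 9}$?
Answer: $\frac{61}{22} \approx 2.7727$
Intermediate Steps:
$x = \frac{7}{2}$ ($x = \frac{7}{-7 + 9} = \frac{7}{2} \approx 3.5$)
$\frac{1}{2 + P} 8 + x = \frac{1}{2 - 13} \cdot 8 + \frac{7}{2} = \frac{1}{-11} \cdot 8 + \frac{7}{2} = \left(- \frac{1}{11}\right) 8 + \frac{7}{2} = - \frac{8}{11} + \frac{7}{2} = \frac{61}{22}$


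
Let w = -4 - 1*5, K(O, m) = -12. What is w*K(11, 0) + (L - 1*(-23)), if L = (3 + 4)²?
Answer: 180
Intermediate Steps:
L = 49 (L = 7² = 49)
w = -9 (w = -4 - 5 = -9)
w*K(11, 0) + (L - 1*(-23)) = -9*(-12) + (49 - 1*(-23)) = 108 + (49 + 23) = 108 + 72 = 180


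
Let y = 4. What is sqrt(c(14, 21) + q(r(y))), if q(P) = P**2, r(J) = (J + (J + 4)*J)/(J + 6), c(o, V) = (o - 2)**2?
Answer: 6*sqrt(109)/5 ≈ 12.528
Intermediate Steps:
c(o, V) = (-2 + o)**2
r(J) = (J + J*(4 + J))/(6 + J) (r(J) = (J + (4 + J)*J)/(6 + J) = (J + J*(4 + J))/(6 + J))
sqrt(c(14, 21) + q(r(y))) = sqrt((-2 + 14)**2 + (4*(5 + 4)/(6 + 4))**2) = sqrt(12**2 + (4*9/10)**2) = sqrt(144 + (4*(1/10)*9)**2) = sqrt(144 + (18/5)**2) = sqrt(144 + 324/25) = sqrt(3924/25) = 6*sqrt(109)/5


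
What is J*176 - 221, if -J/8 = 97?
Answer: -136797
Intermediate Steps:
J = -776 (J = -8*97 = -776)
J*176 - 221 = -776*176 - 221 = -136576 - 221 = -136797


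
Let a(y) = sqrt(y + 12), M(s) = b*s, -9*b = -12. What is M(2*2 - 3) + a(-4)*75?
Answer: 4/3 + 150*sqrt(2) ≈ 213.47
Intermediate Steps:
b = 4/3 (b = -1/9*(-12) = 4/3 ≈ 1.3333)
M(s) = 4*s/3
a(y) = sqrt(12 + y)
M(2*2 - 3) + a(-4)*75 = 4*(2*2 - 3)/3 + sqrt(12 - 4)*75 = 4*(4 - 3)/3 + sqrt(8)*75 = (4/3)*1 + (2*sqrt(2))*75 = 4/3 + 150*sqrt(2)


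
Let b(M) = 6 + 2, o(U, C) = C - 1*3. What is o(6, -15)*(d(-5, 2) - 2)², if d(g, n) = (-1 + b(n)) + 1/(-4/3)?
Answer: -2601/8 ≈ -325.13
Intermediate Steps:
o(U, C) = -3 + C (o(U, C) = C - 3 = -3 + C)
b(M) = 8
d(g, n) = 25/4 (d(g, n) = (-1 + 8) + 1/(-4/3) = 7 + 1/(-4*⅓) = 7 + 1/(-4/3) = 7 + 1*(-¾) = 7 - ¾ = 25/4)
o(6, -15)*(d(-5, 2) - 2)² = (-3 - 15)*(25/4 - 2)² = -18*(17/4)² = -18*289/16 = -2601/8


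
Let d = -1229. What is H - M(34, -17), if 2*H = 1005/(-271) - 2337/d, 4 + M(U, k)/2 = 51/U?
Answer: 1364386/333059 ≈ 4.0965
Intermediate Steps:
M(U, k) = -8 + 102/U (M(U, k) = -8 + 2*(51/U) = -8 + 102/U)
H = -300909/333059 (H = (1005/(-271) - 2337/(-1229))/2 = (1005*(-1/271) - 2337*(-1/1229))/2 = (-1005/271 + 2337/1229)/2 = (1/2)*(-601818/333059) = -300909/333059 ≈ -0.90347)
H - M(34, -17) = -300909/333059 - (-8 + 102/34) = -300909/333059 - (-8 + 102*(1/34)) = -300909/333059 - (-8 + 3) = -300909/333059 - 1*(-5) = -300909/333059 + 5 = 1364386/333059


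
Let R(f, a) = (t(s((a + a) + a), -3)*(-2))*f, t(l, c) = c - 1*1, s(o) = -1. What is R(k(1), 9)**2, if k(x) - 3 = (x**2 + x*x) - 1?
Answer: 1024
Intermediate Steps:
k(x) = 2 + 2*x**2 (k(x) = 3 + ((x**2 + x*x) - 1) = 3 + ((x**2 + x**2) - 1) = 3 + (2*x**2 - 1) = 3 + (-1 + 2*x**2) = 2 + 2*x**2)
t(l, c) = -1 + c (t(l, c) = c - 1 = -1 + c)
R(f, a) = 8*f (R(f, a) = ((-1 - 3)*(-2))*f = (-4*(-2))*f = 8*f)
R(k(1), 9)**2 = (8*(2 + 2*1**2))**2 = (8*(2 + 2*1))**2 = (8*(2 + 2))**2 = (8*4)**2 = 32**2 = 1024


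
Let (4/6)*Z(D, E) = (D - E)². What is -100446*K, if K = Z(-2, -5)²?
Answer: -36612567/2 ≈ -1.8306e+7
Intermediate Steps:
Z(D, E) = 3*(D - E)²/2
K = 729/4 (K = (3*(-2 - 1*(-5))²/2)² = (3*(-2 + 5)²/2)² = ((3/2)*3²)² = ((3/2)*9)² = (27/2)² = 729/4 ≈ 182.25)
-100446*K = -100446*729/4 = -36612567/2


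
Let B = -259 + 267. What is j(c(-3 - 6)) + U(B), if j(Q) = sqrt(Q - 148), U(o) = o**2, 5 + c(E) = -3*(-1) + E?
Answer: 64 + I*sqrt(159) ≈ 64.0 + 12.61*I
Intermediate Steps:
c(E) = -2 + E (c(E) = -5 + (-3*(-1) + E) = -5 + (3 + E) = -2 + E)
B = 8
j(Q) = sqrt(-148 + Q)
j(c(-3 - 6)) + U(B) = sqrt(-148 + (-2 + (-3 - 6))) + 8**2 = sqrt(-148 + (-2 - 9)) + 64 = sqrt(-148 - 11) + 64 = sqrt(-159) + 64 = I*sqrt(159) + 64 = 64 + I*sqrt(159)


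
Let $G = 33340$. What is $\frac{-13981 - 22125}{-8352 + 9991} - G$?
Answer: $- \frac{54680366}{1639} \approx -33362.0$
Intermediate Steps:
$\frac{-13981 - 22125}{-8352 + 9991} - G = \frac{-13981 - 22125}{-8352 + 9991} - 33340 = - \frac{36106}{1639} - 33340 = - \frac{54680366}{1639}$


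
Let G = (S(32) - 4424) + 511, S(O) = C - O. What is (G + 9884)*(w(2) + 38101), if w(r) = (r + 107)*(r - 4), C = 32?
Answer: 226199393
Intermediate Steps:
S(O) = 32 - O
w(r) = (-4 + r)*(107 + r) (w(r) = (107 + r)*(-4 + r) = (-4 + r)*(107 + r))
G = -3913 (G = ((32 - 1*32) - 4424) + 511 = ((32 - 32) - 4424) + 511 = (0 - 4424) + 511 = -4424 + 511 = -3913)
(G + 9884)*(w(2) + 38101) = (-3913 + 9884)*((-428 + 2² + 103*2) + 38101) = 5971*((-428 + 4 + 206) + 38101) = 5971*(-218 + 38101) = 5971*37883 = 226199393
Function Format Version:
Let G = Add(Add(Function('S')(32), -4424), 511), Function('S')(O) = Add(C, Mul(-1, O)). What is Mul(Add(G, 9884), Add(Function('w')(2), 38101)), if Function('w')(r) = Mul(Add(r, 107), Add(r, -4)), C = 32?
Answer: 226199393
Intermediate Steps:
Function('S')(O) = Add(32, Mul(-1, O))
Function('w')(r) = Mul(Add(-4, r), Add(107, r)) (Function('w')(r) = Mul(Add(107, r), Add(-4, r)) = Mul(Add(-4, r), Add(107, r)))
G = -3913 (G = Add(Add(Add(32, Mul(-1, 32)), -4424), 511) = Add(Add(Add(32, -32), -4424), 511) = Add(Add(0, -4424), 511) = Add(-4424, 511) = -3913)
Mul(Add(G, 9884), Add(Function('w')(2), 38101)) = Mul(Add(-3913, 9884), Add(Add(-428, Pow(2, 2), Mul(103, 2)), 38101)) = Mul(5971, Add(Add(-428, 4, 206), 38101)) = Mul(5971, Add(-218, 38101)) = Mul(5971, 37883) = 226199393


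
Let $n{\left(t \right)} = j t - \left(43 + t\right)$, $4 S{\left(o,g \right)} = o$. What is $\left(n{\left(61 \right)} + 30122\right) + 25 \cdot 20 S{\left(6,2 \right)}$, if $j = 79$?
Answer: $35587$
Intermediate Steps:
$S{\left(o,g \right)} = \frac{o}{4}$
$n{\left(t \right)} = -43 + 78 t$ ($n{\left(t \right)} = 79 t - \left(43 + t\right) = -43 + 78 t$)
$\left(n{\left(61 \right)} + 30122\right) + 25 \cdot 20 S{\left(6,2 \right)} = \left(\left(-43 + 78 \cdot 61\right) + 30122\right) + 25 \cdot 20 \cdot \frac{1}{4} \cdot 6 = \left(\left(-43 + 4758\right) + 30122\right) + 500 \cdot \frac{3}{2} = \left(4715 + 30122\right) + 750 = 34837 + 750 = 35587$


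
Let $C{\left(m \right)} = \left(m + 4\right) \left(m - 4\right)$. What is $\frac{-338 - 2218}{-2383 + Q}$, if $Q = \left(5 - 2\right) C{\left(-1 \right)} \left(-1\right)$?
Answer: $\frac{1278}{1169} \approx 1.0932$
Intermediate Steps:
$C{\left(m \right)} = \left(-4 + m\right) \left(4 + m\right)$ ($C{\left(m \right)} = \left(4 + m\right) \left(-4 + m\right) = \left(-4 + m\right) \left(4 + m\right)$)
$Q = 45$ ($Q = \left(5 - 2\right) \left(-16 + \left(-1\right)^{2}\right) \left(-1\right) = \left(5 - 2\right) \left(-16 + 1\right) \left(-1\right) = 3 \left(-15\right) \left(-1\right) = \left(-45\right) \left(-1\right) = 45$)
$\frac{-338 - 2218}{-2383 + Q} = \frac{-338 - 2218}{-2383 + 45} = - \frac{2556}{-2338} = \left(-2556\right) \left(- \frac{1}{2338}\right) = \frac{1278}{1169}$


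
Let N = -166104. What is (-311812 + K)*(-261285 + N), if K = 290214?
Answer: 9230747622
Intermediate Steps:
(-311812 + K)*(-261285 + N) = (-311812 + 290214)*(-261285 - 166104) = -21598*(-427389) = 9230747622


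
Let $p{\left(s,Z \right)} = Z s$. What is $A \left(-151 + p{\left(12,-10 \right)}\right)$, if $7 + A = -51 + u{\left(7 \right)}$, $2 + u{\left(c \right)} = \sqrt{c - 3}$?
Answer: $15718$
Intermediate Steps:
$u{\left(c \right)} = -2 + \sqrt{-3 + c}$ ($u{\left(c \right)} = -2 + \sqrt{c - 3} = -2 + \sqrt{-3 + c}$)
$A = -58$ ($A = -7 - \left(53 - \sqrt{-3 + 7}\right) = -7 - \left(53 - 2\right) = -7 + \left(-51 + \left(-2 + 2\right)\right) = -7 + \left(-51 + 0\right) = -7 - 51 = -58$)
$A \left(-151 + p{\left(12,-10 \right)}\right) = - 58 \left(-151 - 120\right) = \left(-58\right) \left(-271\right) = 15718$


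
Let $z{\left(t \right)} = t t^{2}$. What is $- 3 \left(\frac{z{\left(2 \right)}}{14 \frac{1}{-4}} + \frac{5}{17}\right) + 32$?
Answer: $\frac{4519}{119} \approx 37.975$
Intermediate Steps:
$z{\left(t \right)} = t^{3}$
$- 3 \left(\frac{z{\left(2 \right)}}{14 \frac{1}{-4}} + \frac{5}{17}\right) + 32 = - 3 \left(\frac{2^{3}}{14 \frac{1}{-4}} + \frac{5}{17}\right) + 32 = - 3 \left(\frac{8}{14 \left(- \frac{1}{4}\right)} + 5 \cdot \frac{1}{17}\right) + 32 = - 3 \left(\frac{8}{- \frac{7}{2}} + \frac{5}{17}\right) + 32 = - 3 \left(8 \left(- \frac{2}{7}\right) + \frac{5}{17}\right) + 32 = - 3 \left(- \frac{16}{7} + \frac{5}{17}\right) + 32 = \left(-3\right) \left(- \frac{237}{119}\right) + 32 = \frac{711}{119} + 32 = \frac{4519}{119}$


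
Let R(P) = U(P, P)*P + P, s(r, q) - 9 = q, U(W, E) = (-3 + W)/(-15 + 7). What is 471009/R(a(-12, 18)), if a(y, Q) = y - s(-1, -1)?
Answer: -942018/155 ≈ -6077.5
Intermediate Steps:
U(W, E) = 3/8 - W/8 (U(W, E) = (-3 + W)/(-8) = (-3 + W)*(-⅛) = 3/8 - W/8)
s(r, q) = 9 + q
a(y, Q) = -8 + y (a(y, Q) = y - (9 - 1) = y - 1*8 = y - 8 = -8 + y)
R(P) = P + P*(3/8 - P/8) (R(P) = (3/8 - P/8)*P + P = P*(3/8 - P/8) + P = P + P*(3/8 - P/8))
471009/R(a(-12, 18)) = 471009/(((-8 - 12)*(11 - (-8 - 12))/8)) = 471009/(((⅛)*(-20)*(11 - 1*(-20)))) = 471009/(((⅛)*(-20)*(11 + 20))) = 471009/(((⅛)*(-20)*31)) = 471009/(-155/2) = 471009*(-2/155) = -942018/155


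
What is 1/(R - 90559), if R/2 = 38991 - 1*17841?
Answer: -1/48259 ≈ -2.0722e-5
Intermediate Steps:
R = 42300 (R = 2*(38991 - 1*17841) = 2*(38991 - 17841) = 2*21150 = 42300)
1/(R - 90559) = 1/(42300 - 90559) = 1/(-48259) = -1/48259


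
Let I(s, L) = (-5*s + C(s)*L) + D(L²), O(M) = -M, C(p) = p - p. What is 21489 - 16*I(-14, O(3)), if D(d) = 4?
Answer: 20305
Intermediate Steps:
C(p) = 0
I(s, L) = 4 - 5*s (I(s, L) = (-5*s + 0*L) + 4 = (-5*s + 0) + 4 = -5*s + 4 = 4 - 5*s)
21489 - 16*I(-14, O(3)) = 21489 - 16*(4 - 5*(-14)) = 21489 - 16*(4 + 70) = 21489 - 16*74 = 21489 - 1*1184 = 21489 - 1184 = 20305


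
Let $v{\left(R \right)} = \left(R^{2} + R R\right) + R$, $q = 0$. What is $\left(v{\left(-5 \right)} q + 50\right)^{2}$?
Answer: $2500$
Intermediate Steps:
$v{\left(R \right)} = R + 2 R^{2}$ ($v{\left(R \right)} = \left(R^{2} + R^{2}\right) + R = 2 R^{2} + R = R + 2 R^{2}$)
$\left(v{\left(-5 \right)} q + 50\right)^{2} = \left(- 5 \left(1 + 2 \left(-5\right)\right) 0 + 50\right)^{2} = \left(- 5 \left(1 - 10\right) 0 + 50\right)^{2} = \left(\left(-5\right) \left(-9\right) 0 + 50\right)^{2} = \left(45 \cdot 0 + 50\right)^{2} = \left(0 + 50\right)^{2} = 50^{2} = 2500$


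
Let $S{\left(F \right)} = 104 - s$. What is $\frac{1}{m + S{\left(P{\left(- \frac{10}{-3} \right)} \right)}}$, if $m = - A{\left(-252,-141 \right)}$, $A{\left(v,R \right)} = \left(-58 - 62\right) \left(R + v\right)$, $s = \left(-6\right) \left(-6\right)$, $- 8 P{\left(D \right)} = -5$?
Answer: $- \frac{1}{47092} \approx -2.1235 \cdot 10^{-5}$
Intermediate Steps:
$P{\left(D \right)} = \frac{5}{8}$ ($P{\left(D \right)} = \left(- \frac{1}{8}\right) \left(-5\right) = \frac{5}{8}$)
$s = 36$
$A{\left(v,R \right)} = - 120 R - 120 v$ ($A{\left(v,R \right)} = - 120 \left(R + v\right) = - 120 R - 120 v$)
$S{\left(F \right)} = 68$ ($S{\left(F \right)} = 104 - 36 = 68$)
$m = -47160$ ($m = - (\left(-120\right) \left(-141\right) - -30240) = - (16920 + 30240) = \left(-1\right) 47160 = -47160$)
$\frac{1}{m + S{\left(P{\left(- \frac{10}{-3} \right)} \right)}} = \frac{1}{-47160 + 68} = \frac{1}{-47092} = - \frac{1}{47092}$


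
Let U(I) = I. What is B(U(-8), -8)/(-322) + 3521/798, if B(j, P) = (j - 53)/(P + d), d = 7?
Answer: 38753/9177 ≈ 4.2228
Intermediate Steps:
B(j, P) = (-53 + j)/(7 + P) (B(j, P) = (j - 53)/(P + 7) = (-53 + j)/(7 + P))
B(U(-8), -8)/(-322) + 3521/798 = ((-53 - 8)/(7 - 8))/(-322) + 3521/798 = (-61/(-1))*(-1/322) + 3521*(1/798) = -1*(-61)*(-1/322) + 503/114 = 61*(-1/322) + 503/114 = -61/322 + 503/114 = 38753/9177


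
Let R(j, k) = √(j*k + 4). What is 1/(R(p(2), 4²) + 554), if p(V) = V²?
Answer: 277/153424 - √17/153424 ≈ 0.0017786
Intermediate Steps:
R(j, k) = √(4 + j*k)
1/(R(p(2), 4²) + 554) = 1/(√(4 + 2²*4²) + 554) = 1/(√(4 + 4*16) + 554) = 1/(√(4 + 64) + 554) = 1/(√68 + 554) = 1/(2*√17 + 554) = 1/(554 + 2*√17)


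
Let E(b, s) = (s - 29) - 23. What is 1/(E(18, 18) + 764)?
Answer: 1/730 ≈ 0.0013699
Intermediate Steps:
E(b, s) = -52 + s (E(b, s) = (-29 + s) - 23 = -52 + s)
1/(E(18, 18) + 764) = 1/((-52 + 18) + 764) = 1/(-34 + 764) = 1/730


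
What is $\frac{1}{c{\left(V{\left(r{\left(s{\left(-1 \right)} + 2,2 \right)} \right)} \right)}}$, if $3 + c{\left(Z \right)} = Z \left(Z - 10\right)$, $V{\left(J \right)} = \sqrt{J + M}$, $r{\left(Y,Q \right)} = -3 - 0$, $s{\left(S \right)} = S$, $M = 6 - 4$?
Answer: $- \frac{1}{29} + \frac{5 i}{58} \approx -0.034483 + 0.086207 i$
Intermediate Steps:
$M = 2$ ($M = 6 - 4 = 2$)
$r{\left(Y,Q \right)} = -3$ ($r{\left(Y,Q \right)} = -3 + 0 = -3$)
$V{\left(J \right)} = \sqrt{2 + J}$ ($V{\left(J \right)} = \sqrt{J + 2} = \sqrt{2 + J}$)
$c{\left(Z \right)} = -3 + Z \left(-10 + Z\right)$ ($c{\left(Z \right)} = -3 + Z \left(Z - 10\right) = -3 + Z \left(-10 + Z\right)$)
$\frac{1}{c{\left(V{\left(r{\left(s{\left(-1 \right)} + 2,2 \right)} \right)} \right)}} = \frac{1}{-3 + \left(\sqrt{2 - 3}\right)^{2} - 10 \sqrt{2 - 3}} = \frac{1}{-3 + \left(\sqrt{-1}\right)^{2} - 10 \sqrt{-1}} = \frac{1}{-3 + i^{2} - 10 i} = \frac{1}{-3 - 1 - 10 i} = \frac{1}{-4 - 10 i} = \frac{-4 + 10 i}{116}$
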